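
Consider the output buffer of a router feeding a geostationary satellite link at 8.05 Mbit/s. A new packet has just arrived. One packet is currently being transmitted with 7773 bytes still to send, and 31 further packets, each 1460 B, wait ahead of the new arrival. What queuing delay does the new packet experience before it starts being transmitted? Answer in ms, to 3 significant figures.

52.7 ms

Each queued packet: L/R = 11680/8.05e+06 = 1.45093 ms.
31 queued → 44.9789 ms.
Plus remaining 62184 bits of current packet: 7.72472 ms.
Queuing delay = 52.7 ms.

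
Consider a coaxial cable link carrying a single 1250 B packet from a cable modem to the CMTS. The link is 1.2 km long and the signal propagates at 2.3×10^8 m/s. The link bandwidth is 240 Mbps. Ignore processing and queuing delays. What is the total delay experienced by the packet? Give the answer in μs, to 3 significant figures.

46.9 μs

L = 1250 × 8 = 10000 bits.
Transmission delay = L/R = 10000 / 240000000 = 41.6667 μs.
Propagation delay = d/s = 1200 m / 2.3e+08 m/s = 5.21739 μs.
Total = 46.9 μs.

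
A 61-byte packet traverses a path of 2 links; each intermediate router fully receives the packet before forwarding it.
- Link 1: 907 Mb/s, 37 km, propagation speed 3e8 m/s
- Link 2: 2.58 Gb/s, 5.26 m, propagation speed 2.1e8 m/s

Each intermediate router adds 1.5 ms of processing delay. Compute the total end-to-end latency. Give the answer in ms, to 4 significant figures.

1.624 ms

L = 61 × 8 = 488 bits.
Transmission delays (L/R per hop): 0.000538037, 0.000189147 ms; sum = 0.000727185 ms.
Propagation delays (d/s per hop): 0.123333, 2.50476e-05 ms; sum = 0.123358 ms.
Processing at 1 router(s): 1 × 1.5 ms = 1.5 ms.
End-to-end = 1.624 ms.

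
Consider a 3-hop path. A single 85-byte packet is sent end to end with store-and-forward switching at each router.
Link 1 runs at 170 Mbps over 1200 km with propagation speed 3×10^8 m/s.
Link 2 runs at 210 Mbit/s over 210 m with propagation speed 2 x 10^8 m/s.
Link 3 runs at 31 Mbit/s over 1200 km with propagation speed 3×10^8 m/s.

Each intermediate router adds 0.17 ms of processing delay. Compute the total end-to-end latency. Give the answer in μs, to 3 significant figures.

L = 85 × 8 = 680 bits.
Transmission delays (L/R per hop): 4, 3.2381, 21.9355 μs; sum = 29.1736 μs.
Propagation delays (d/s per hop): 4000, 1.05, 4000 μs; sum = 8001.05 μs.
Processing at 2 router(s): 2 × 0.17 ms = 340 μs.
End-to-end = 8370 μs.

8370 μs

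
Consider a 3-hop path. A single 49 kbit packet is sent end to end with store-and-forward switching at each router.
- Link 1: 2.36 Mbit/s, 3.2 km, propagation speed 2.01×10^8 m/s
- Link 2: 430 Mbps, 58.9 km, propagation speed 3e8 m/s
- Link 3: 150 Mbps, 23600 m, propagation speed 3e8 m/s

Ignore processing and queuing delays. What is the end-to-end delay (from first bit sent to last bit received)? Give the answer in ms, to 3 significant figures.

L = 49000 bits.
Transmission delays (L/R per hop): 20.7627, 0.113953, 0.326667 ms; sum = 21.2033 ms.
Propagation delays (d/s per hop): 0.0159204, 0.196333, 0.0786667 ms; sum = 0.29092 ms.
End-to-end = 21.5 ms.

21.5 ms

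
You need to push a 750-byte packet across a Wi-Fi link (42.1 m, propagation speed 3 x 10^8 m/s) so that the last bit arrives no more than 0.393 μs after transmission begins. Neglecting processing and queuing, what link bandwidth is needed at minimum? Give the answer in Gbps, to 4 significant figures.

L = 6000 bits.
Propagation delay = 42.1 / 300000000 = 0.140333 μs.
Transmission budget = 0.393 − 0.140333 = 0.252667 μs.
R ≥ L / t_tx = 6000 bits / 2.52667e-07 s = 23.75 Gbps.

23.75 Gbps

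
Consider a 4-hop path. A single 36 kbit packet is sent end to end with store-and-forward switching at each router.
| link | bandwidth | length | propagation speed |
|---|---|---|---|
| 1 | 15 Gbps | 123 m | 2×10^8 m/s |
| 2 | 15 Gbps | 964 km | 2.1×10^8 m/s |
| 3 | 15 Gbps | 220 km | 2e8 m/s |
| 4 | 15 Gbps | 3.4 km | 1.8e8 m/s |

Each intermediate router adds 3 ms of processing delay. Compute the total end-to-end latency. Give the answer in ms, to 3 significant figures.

14.7 ms

L = 36000 bits.
Transmission delay per hop = L/R = 36000/15000000000 = 0.0024 ms; 4 hops → 0.0096 ms.
Propagation delays (d/s per hop): 0.000615, 4.59048, 1.1, 0.0188889 ms; sum = 5.70998 ms.
Processing at 3 router(s): 3 × 3 ms = 9 ms.
End-to-end = 14.7 ms.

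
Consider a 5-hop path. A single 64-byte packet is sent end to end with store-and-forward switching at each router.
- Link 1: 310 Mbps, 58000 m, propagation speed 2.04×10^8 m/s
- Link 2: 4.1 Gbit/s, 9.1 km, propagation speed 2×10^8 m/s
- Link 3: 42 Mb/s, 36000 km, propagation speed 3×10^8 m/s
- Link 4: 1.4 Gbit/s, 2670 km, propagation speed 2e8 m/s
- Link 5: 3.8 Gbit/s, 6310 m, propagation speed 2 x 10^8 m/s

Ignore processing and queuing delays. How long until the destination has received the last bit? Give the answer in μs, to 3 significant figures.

134000 μs

L = 64 × 8 = 512 bits.
Transmission delays (L/R per hop): 1.65161, 0.124878, 12.1905, 0.365714, 0.134737 μs; sum = 14.4674 μs.
Propagation delays (d/s per hop): 284.314, 45.5, 120000, 13350, 31.55 μs; sum = 133711 μs.
End-to-end = 134000 μs.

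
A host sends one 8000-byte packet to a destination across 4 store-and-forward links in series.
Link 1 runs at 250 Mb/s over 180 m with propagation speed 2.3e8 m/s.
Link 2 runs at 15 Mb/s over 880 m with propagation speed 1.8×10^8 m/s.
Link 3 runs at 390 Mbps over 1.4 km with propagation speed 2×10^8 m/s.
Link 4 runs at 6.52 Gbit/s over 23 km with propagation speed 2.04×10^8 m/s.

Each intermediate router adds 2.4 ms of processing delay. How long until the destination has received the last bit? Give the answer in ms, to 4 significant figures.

12.02 ms

L = 8000 × 8 = 64000 bits.
Transmission delays (L/R per hop): 0.256, 4.26667, 0.164103, 0.00981595 ms; sum = 4.69659 ms.
Propagation delays (d/s per hop): 0.000782609, 0.00488889, 0.007, 0.112745 ms; sum = 0.125417 ms.
Processing at 3 router(s): 3 × 2.4 ms = 7.2 ms.
End-to-end = 12.02 ms.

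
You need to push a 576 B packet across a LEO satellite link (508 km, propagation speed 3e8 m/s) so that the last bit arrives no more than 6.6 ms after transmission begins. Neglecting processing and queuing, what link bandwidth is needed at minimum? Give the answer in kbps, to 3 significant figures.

L = 4608 bits.
Propagation delay = 508000 / 300000000 = 1.69333 ms.
Transmission budget = 6.6 − 1.69333 = 4.90667 ms.
R ≥ L / t_tx = 4608 bits / 0.00490667 s = 939 kbps.

939 kbps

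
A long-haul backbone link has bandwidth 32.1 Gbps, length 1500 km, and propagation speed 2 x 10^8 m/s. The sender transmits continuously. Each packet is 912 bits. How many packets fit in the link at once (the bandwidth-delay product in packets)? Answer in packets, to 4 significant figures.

264000 packets

Propagation delay = 1500000 / 200000000 = 0.0075 s.
BDP = R × t_prop = 32100000000 × 0.0075 = 240750000 bits.
In packets of 912 bits: 264000 packets.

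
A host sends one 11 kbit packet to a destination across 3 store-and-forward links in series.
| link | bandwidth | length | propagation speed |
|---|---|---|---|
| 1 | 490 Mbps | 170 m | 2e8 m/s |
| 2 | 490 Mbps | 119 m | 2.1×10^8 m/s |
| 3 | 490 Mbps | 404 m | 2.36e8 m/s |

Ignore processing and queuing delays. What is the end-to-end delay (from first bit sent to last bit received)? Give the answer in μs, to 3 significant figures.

70.5 μs

L = 11000 bits.
Transmission delay per hop = L/R = 11000/490000000 = 22.449 μs; 3 hops → 67.3469 μs.
Propagation delays (d/s per hop): 0.85, 0.566667, 1.71186 μs; sum = 3.12853 μs.
End-to-end = 70.5 μs.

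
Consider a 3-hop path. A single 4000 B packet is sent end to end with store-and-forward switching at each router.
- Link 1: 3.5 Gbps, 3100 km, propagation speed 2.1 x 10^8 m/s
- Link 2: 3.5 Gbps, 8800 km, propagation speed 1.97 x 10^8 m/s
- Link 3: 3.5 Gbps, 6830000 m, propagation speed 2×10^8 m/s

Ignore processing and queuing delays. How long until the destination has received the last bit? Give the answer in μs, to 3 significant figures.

93600 μs

L = 4000 × 8 = 32000 bits.
Transmission delay per hop = L/R = 32000/3500000000 = 9.14286 μs; 3 hops → 27.4286 μs.
Propagation delays (d/s per hop): 14761.9, 44670.1, 34150 μs; sum = 93582 μs.
End-to-end = 93600 μs.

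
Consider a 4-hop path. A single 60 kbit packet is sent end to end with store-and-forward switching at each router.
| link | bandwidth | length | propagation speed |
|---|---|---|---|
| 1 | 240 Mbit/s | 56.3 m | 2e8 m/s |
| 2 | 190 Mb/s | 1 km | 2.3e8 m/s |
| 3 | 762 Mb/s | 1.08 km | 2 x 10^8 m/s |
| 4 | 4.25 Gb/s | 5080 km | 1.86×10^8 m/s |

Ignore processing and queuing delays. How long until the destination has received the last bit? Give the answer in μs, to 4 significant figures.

27980 μs

L = 60000 bits.
Transmission delays (L/R per hop): 250, 315.789, 78.7402, 14.1176 μs; sum = 658.647 μs.
Propagation delays (d/s per hop): 0.2815, 4.34783, 5.4, 27311.8 μs; sum = 27321.9 μs.
End-to-end = 27980 μs.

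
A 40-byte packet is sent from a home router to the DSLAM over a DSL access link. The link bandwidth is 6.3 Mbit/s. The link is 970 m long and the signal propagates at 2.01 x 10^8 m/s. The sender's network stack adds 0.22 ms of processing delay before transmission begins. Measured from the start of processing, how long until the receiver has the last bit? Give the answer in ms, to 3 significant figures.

L = 40 × 8 = 320 bits.
Transmission delay = L/R = 320 / 6300000 = 0.0507937 ms.
Propagation delay = d/s = 970 m / 2.01e+08 m/s = 0.00482587 ms.
Plus processing delay 0.22 ms = 0.22 ms.
Total = 0.276 ms.

0.276 ms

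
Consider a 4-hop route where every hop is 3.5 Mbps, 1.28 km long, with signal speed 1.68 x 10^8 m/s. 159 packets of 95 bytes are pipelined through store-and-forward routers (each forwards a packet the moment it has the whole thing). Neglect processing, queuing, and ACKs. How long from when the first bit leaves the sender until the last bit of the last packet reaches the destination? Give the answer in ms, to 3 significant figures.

35.2 ms

Per-hop transmission t_tx = L/R = 760/3500000 = 0.217143 ms.
Per-hop propagation t_prop = 1280/168000000 = 0.00761905 ms.
Pipeline fill: first packet needs 4·t_tx to clear all hops; remaining 158 packets each add one t_tx.
Total = (4+159-1)·t_tx + 4·t_prop = 162·0.217143 + 4·0.00761905 = 35.2 ms.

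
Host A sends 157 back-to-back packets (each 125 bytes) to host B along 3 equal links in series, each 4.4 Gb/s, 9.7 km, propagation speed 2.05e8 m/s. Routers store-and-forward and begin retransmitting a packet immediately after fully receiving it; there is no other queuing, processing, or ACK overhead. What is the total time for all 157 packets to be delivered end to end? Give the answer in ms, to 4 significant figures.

0.1781 ms

Per-hop transmission t_tx = L/R = 1000/4400000000 = 0.000227273 ms.
Per-hop propagation t_prop = 9700/2.05e+08 = 0.0473171 ms.
Pipeline fill: first packet needs 3·t_tx to clear all hops; remaining 156 packets each add one t_tx.
Total = (3+157-1)·t_tx + 3·t_prop = 159·0.000227273 + 3·0.0473171 = 0.1781 ms.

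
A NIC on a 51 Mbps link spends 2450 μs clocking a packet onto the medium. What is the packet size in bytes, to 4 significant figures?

L = R × t_tx = 51000000 b/s × 0.00245 s = 124950 bits.
In bytes: 124950 / 8 = 15620 bytes.

15620 bytes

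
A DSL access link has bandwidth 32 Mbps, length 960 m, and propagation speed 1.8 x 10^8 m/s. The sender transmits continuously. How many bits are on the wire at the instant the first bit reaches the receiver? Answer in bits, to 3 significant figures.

171 bits

Propagation delay = 960 / 180000000 = 5.33333e-06 s.
BDP = R × t_prop = 32000000 × 5.33333e-06 = 170.667 bits.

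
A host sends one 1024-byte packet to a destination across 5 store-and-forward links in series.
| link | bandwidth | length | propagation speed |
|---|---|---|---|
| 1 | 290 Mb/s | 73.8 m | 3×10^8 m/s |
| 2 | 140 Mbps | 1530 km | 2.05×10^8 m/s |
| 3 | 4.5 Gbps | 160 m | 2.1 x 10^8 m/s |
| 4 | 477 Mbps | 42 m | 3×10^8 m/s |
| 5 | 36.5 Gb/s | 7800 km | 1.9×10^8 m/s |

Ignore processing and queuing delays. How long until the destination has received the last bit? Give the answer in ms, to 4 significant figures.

48.62 ms

L = 1024 × 8 = 8192 bits.
Transmission delays (L/R per hop): 0.0282483, 0.0585143, 0.00182044, 0.017174, 0.000224438 ms; sum = 0.105981 ms.
Propagation delays (d/s per hop): 0.000246, 7.46341, 0.000761905, 0.00014, 41.0526 ms; sum = 48.5172 ms.
End-to-end = 48.62 ms.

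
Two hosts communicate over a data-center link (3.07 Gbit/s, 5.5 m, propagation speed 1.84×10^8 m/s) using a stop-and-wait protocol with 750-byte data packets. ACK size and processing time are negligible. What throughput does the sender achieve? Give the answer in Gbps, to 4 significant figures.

2.979 Gbps

t_tx = L/R = 6000/3070000000 = 1.9544e-06 s.
t_prop = 5.5/184000000 = 2.98913e-08 s; RTT = 5.97826e-08 s.
Cycle = t_tx + RTT = 2.01418e-06 s.
Throughput = L / cycle = 6000 / 2.01418e-06 = 2.979 Gbps.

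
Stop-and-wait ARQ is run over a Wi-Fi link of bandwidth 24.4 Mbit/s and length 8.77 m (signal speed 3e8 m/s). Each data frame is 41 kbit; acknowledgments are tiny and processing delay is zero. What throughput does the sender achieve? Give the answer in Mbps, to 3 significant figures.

24.4 Mbps

t_tx = L/R = 41000/24400000 = 0.00168033 s.
t_prop = 8.77/300000000 = 2.92333e-08 s; RTT = 5.84667e-08 s.
Cycle = t_tx + RTT = 0.00168039 s.
Throughput = L / cycle = 41000 / 0.00168039 = 24.4 Mbps.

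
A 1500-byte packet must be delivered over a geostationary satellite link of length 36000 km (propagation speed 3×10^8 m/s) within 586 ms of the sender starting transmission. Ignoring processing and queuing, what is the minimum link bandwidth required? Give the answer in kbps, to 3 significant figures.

L = 12000 bits.
Propagation delay = 36000000 / 300000000 = 120 ms.
Transmission budget = 586 − 120 = 466 ms.
R ≥ L / t_tx = 12000 bits / 0.466 s = 25.8 kbps.

25.8 kbps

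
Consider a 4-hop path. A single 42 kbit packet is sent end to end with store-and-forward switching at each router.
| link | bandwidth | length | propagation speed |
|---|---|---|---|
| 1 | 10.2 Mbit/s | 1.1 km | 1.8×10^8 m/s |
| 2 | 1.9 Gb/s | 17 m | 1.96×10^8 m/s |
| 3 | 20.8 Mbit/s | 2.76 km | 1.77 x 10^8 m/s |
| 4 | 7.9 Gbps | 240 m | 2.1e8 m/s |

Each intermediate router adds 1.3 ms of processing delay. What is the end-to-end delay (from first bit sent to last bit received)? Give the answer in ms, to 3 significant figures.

L = 42000 bits.
Transmission delays (L/R per hop): 4.11765, 0.0221053, 2.01923, 0.00531646 ms; sum = 6.1643 ms.
Propagation delays (d/s per hop): 0.00611111, 8.67347e-05, 0.0155932, 0.00114286 ms; sum = 0.0229339 ms.
Processing at 3 router(s): 3 × 1.3 ms = 3.9 ms.
End-to-end = 10.1 ms.

10.1 ms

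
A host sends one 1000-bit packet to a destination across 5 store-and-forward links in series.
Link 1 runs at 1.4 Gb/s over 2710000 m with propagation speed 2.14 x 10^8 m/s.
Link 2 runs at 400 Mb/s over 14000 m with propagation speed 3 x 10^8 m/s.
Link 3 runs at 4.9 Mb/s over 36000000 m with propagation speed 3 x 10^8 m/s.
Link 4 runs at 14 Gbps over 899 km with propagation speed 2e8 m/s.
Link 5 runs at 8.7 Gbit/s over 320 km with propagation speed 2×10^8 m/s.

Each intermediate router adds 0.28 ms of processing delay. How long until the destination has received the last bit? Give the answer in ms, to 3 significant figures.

140 ms

Transmission delays (L/R per hop): 0.000714286, 0.0025, 0.204082, 7.14286e-05, 0.000114943 ms; sum = 0.207482 ms.
Propagation delays (d/s per hop): 12.6636, 0.0466667, 120, 4.495, 1.6 ms; sum = 138.805 ms.
Processing at 4 router(s): 4 × 0.28 ms = 1.12 ms.
End-to-end = 140 ms.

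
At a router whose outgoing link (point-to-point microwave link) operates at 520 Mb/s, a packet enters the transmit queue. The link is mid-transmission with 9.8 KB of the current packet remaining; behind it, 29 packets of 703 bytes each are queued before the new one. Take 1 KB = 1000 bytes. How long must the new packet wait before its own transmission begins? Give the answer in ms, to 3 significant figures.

Each queued packet: L/R = 5624/520000000 = 0.0108154 ms.
29 queued → 0.313646 ms.
Plus remaining 78400 bits of current packet: 0.150769 ms.
Queuing delay = 0.464 ms.

0.464 ms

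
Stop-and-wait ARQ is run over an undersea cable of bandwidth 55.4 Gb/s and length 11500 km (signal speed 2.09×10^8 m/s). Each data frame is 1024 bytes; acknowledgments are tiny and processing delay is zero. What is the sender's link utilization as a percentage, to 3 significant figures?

0.000134 %

t_tx = L/R = 8192/55400000000 = 1.4787e-07 s.
t_prop = 11500000/209000000 = 0.0550239 s; RTT = 0.110048 s.
Cycle = t_tx + RTT = 0.110048 s.
Utilization = t_tx / cycle = 1.4787e-07/0.110048 = 0.000134 %.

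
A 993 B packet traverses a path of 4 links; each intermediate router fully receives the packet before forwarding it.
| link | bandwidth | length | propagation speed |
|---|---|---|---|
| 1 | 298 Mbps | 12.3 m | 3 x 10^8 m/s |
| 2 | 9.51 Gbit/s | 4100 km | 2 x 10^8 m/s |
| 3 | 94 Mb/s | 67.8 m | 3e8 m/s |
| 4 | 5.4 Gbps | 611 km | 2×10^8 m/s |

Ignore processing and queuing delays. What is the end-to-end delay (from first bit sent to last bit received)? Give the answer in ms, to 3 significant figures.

L = 993 × 8 = 7944 bits.
Transmission delays (L/R per hop): 0.0266577, 0.000835331, 0.0845106, 0.00147111 ms; sum = 0.113475 ms.
Propagation delays (d/s per hop): 4.1e-05, 20.5, 0.000226, 3.055 ms; sum = 23.5553 ms.
End-to-end = 23.7 ms.

23.7 ms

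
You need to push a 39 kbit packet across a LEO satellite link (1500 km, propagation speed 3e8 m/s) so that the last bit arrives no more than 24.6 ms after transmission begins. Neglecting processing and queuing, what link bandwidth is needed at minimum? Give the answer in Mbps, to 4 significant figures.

1.990 Mbps

Propagation delay = 1500000 / 300000000 = 5 ms.
Transmission budget = 24.6 − 5 = 19.6 ms.
R ≥ L / t_tx = 39000 bits / 0.0196 s = 1.990 Mbps.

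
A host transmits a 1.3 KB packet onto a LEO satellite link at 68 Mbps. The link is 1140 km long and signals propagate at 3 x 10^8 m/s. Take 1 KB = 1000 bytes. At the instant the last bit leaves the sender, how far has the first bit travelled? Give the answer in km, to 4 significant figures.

t_tx = L/R = 10400/68000000 = 0.000152941 s.
Distance = s × t_tx = 300000000 × 0.000152941 = 45.88 km.

45.88 km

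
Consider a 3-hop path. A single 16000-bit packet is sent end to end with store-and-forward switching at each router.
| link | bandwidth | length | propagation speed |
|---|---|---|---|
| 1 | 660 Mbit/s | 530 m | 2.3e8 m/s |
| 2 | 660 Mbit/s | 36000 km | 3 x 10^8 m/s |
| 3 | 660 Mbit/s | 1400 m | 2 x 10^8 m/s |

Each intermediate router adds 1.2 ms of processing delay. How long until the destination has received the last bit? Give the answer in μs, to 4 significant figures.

122500 μs

Transmission delay per hop = L/R = 16000/660000000 = 24.2424 μs; 3 hops → 72.7273 μs.
Propagation delays (d/s per hop): 2.30435, 120000, 7 μs; sum = 120009 μs.
Processing at 2 router(s): 2 × 1.2 ms = 2400 μs.
End-to-end = 122500 μs.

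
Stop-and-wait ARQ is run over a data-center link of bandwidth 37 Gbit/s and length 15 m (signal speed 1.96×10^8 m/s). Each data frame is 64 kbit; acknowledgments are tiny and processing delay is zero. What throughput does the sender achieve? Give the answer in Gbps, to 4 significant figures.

t_tx = L/R = 64000/37000000000 = 1.72973e-06 s.
t_prop = 15/196000000 = 7.65306e-08 s; RTT = 1.53061e-07 s.
Cycle = t_tx + RTT = 1.88279e-06 s.
Throughput = L / cycle = 64000 / 1.88279e-06 = 33.99 Gbps.

33.99 Gbps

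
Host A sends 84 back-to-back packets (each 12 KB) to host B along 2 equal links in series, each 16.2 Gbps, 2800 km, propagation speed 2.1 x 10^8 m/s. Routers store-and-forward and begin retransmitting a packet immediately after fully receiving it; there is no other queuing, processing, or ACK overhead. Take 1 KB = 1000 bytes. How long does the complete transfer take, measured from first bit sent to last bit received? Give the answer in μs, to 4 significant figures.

27170 μs

Per-hop transmission t_tx = L/R = 96000/16200000000 = 5.92593 μs.
Per-hop propagation t_prop = 2800000/210000000 = 13333.3 μs.
Pipeline fill: first packet needs 2·t_tx to clear all hops; remaining 83 packets each add one t_tx.
Total = (2+84-1)·t_tx + 2·t_prop = 85·5.92593 + 2·13333.3 = 27170 μs.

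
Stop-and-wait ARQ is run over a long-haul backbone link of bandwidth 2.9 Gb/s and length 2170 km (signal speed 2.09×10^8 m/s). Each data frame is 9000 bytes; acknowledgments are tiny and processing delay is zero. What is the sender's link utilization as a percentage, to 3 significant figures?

0.119 %

t_tx = L/R = 72000/2900000000 = 2.48276e-05 s.
t_prop = 2170000/209000000 = 0.0103828 s; RTT = 0.0207656 s.
Cycle = t_tx + RTT = 0.0207904 s.
Utilization = t_tx / cycle = 2.48276e-05/0.0207904 = 0.119 %.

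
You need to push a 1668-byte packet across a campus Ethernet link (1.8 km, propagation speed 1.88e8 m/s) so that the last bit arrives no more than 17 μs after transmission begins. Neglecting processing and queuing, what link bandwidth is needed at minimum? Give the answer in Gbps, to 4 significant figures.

L = 13344 bits.
Propagation delay = 1800 / 188000000 = 9.57447 μs.
Transmission budget = 17 − 9.57447 = 7.42553 μs.
R ≥ L / t_tx = 13344 bits / 7.42553e-06 s = 1.797 Gbps.

1.797 Gbps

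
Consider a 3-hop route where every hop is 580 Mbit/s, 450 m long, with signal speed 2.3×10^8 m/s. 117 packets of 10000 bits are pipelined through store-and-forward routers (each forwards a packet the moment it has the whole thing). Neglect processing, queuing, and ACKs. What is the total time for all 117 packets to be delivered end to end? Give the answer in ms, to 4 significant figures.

Per-hop transmission t_tx = L/R = 10000/580000000 = 0.0172414 ms.
Per-hop propagation t_prop = 450/2.3e+08 = 0.00195652 ms.
Pipeline fill: first packet needs 3·t_tx to clear all hops; remaining 116 packets each add one t_tx.
Total = (3+117-1)·t_tx + 3·t_prop = 119·0.0172414 + 3·0.00195652 = 2.058 ms.

2.058 ms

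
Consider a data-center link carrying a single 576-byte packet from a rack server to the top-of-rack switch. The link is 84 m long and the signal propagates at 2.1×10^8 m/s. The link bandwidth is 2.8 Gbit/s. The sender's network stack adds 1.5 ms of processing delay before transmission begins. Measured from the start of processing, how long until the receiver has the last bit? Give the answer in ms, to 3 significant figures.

1.50 ms

L = 576 × 8 = 4608 bits.
Transmission delay = L/R = 4608 / 2800000000 = 0.00164571 ms.
Propagation delay = d/s = 84 m / 210000000 m/s = 0.0004 ms.
Plus processing delay 1.5 ms = 1.5 ms.
Total = 1.50 ms.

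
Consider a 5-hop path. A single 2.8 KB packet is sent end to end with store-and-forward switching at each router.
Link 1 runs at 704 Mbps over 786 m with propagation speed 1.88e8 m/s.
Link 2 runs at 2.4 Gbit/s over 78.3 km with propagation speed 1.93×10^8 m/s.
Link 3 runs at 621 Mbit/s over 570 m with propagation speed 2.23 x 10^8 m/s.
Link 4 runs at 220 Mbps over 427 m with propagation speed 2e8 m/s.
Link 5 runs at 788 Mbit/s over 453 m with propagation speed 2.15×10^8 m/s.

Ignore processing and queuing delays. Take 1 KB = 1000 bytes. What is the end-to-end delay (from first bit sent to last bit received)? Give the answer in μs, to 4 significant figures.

L = 22400 bits.
Transmission delays (L/R per hop): 31.8182, 9.33333, 36.0709, 101.818, 28.4264 μs; sum = 207.467 μs.
Propagation delays (d/s per hop): 4.18085, 405.699, 2.55605, 2.135, 2.10698 μs; sum = 416.678 μs.
End-to-end = 624.1 μs.

624.1 μs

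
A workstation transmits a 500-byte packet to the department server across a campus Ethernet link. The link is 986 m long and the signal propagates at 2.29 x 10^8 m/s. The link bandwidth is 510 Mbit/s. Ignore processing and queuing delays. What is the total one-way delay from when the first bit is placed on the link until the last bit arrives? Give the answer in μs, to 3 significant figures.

L = 500 × 8 = 4000 bits.
Transmission delay = L/R = 4000 / 510000000 = 7.84314 μs.
Propagation delay = d/s = 986 m / 229000000 m/s = 4.30568 μs.
Total = 12.1 μs.

12.1 μs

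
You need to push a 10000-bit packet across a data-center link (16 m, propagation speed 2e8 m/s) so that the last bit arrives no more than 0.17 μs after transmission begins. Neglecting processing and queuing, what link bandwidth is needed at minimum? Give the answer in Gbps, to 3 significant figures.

111 Gbps

Propagation delay = 16 / 200000000 = 0.08 μs.
Transmission budget = 0.17 − 0.08 = 0.09 μs.
R ≥ L / t_tx = 10000 bits / 9e-08 s = 111 Gbps.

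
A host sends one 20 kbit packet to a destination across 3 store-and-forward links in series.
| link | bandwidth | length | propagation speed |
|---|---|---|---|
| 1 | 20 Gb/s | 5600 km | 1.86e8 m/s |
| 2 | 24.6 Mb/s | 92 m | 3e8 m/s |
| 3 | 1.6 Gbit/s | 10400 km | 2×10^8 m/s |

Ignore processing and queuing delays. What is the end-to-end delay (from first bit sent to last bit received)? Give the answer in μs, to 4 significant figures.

82930 μs

L = 20000 bits.
Transmission delays (L/R per hop): 1, 813.008, 12.5 μs; sum = 826.508 μs.
Propagation delays (d/s per hop): 30107.5, 0.306667, 52000 μs; sum = 82107.8 μs.
End-to-end = 82930 μs.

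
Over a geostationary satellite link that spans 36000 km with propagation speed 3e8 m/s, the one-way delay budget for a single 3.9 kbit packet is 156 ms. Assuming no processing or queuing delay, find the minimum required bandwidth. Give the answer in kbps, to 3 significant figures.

108 kbps

Propagation delay = 36000000 / 300000000 = 120 ms.
Transmission budget = 156 − 120 = 36 ms.
R ≥ L / t_tx = 3900 bits / 0.036 s = 108 kbps.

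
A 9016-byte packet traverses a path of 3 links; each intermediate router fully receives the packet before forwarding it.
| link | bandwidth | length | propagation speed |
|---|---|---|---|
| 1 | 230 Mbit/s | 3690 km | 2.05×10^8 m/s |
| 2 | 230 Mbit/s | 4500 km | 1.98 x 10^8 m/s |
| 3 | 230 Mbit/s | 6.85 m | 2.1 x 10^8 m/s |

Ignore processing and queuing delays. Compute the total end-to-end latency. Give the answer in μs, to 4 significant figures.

41670 μs

L = 9016 × 8 = 72128 bits.
Transmission delay per hop = L/R = 72128/230000000 = 313.6 μs; 3 hops → 940.8 μs.
Propagation delays (d/s per hop): 18000, 22727.3, 0.032619 μs; sum = 40727.3 μs.
End-to-end = 41670 μs.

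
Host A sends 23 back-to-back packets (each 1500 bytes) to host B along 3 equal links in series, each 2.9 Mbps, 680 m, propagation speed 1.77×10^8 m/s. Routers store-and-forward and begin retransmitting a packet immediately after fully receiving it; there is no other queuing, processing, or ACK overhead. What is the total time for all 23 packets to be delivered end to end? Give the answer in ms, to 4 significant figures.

Per-hop transmission t_tx = L/R = 12000/2900000 = 4.13793 ms.
Per-hop propagation t_prop = 680/177000000 = 0.00384181 ms.
Pipeline fill: first packet needs 3·t_tx to clear all hops; remaining 22 packets each add one t_tx.
Total = (3+23-1)·t_tx + 3·t_prop = 25·4.13793 + 3·0.00384181 = 103.5 ms.

103.5 ms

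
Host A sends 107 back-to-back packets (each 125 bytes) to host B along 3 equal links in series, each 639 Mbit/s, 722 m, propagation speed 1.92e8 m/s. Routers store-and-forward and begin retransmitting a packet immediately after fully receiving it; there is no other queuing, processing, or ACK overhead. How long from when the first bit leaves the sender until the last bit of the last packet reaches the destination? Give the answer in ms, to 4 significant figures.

Per-hop transmission t_tx = L/R = 1000/639000000 = 0.00156495 ms.
Per-hop propagation t_prop = 722/192000000 = 0.00376042 ms.
Pipeline fill: first packet needs 3·t_tx to clear all hops; remaining 106 packets each add one t_tx.
Total = (3+107-1)·t_tx + 3·t_prop = 109·0.00156495 + 3·0.00376042 = 0.1819 ms.

0.1819 ms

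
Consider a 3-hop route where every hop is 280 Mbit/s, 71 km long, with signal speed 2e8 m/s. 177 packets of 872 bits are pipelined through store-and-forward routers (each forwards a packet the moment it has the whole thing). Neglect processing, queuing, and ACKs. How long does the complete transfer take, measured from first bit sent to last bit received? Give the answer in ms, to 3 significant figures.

Per-hop transmission t_tx = L/R = 872/280000000 = 0.00311429 ms.
Per-hop propagation t_prop = 71000/200000000 = 0.355 ms.
Pipeline fill: first packet needs 3·t_tx to clear all hops; remaining 176 packets each add one t_tx.
Total = (3+177-1)·t_tx + 3·t_prop = 179·0.00311429 + 3·0.355 = 1.62 ms.

1.62 ms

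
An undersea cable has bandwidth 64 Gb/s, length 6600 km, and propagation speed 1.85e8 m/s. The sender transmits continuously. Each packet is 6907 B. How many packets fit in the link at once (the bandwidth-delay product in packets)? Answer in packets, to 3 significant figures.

41300 packets

Propagation delay = 6600000 / 185000000 = 0.0356757 s.
BDP = R × t_prop = 64000000000 × 0.0356757 = 2283240000 bits.
In packets of 55256 bits: 41300 packets.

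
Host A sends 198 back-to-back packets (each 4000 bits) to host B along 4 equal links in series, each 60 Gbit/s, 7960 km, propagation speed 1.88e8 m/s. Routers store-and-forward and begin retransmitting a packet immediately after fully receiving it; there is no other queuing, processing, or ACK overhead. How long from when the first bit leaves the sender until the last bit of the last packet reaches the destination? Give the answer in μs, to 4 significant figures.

Per-hop transmission t_tx = L/R = 4000/60000000000 = 0.0666667 μs.
Per-hop propagation t_prop = 7960000/188000000 = 42340.4 μs.
Pipeline fill: first packet needs 4·t_tx to clear all hops; remaining 197 packets each add one t_tx.
Total = (4+198-1)·t_tx + 4·t_prop = 201·0.0666667 + 4·42340.4 = 169400 μs.

169400 μs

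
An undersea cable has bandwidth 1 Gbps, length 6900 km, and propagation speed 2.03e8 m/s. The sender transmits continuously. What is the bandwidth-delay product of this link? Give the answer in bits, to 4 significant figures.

Propagation delay = 6900000 / 2.03e+08 = 0.0339901 s.
BDP = R × t_prop = 1000000000 × 0.0339901 = 33990100 bits.

33990000 bits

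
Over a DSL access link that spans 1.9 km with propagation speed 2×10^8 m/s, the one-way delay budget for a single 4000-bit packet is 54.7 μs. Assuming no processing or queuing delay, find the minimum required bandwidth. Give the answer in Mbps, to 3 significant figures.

Propagation delay = 1900 / 200000000 = 9.5 μs.
Transmission budget = 54.7 − 9.5 = 45.2 μs.
R ≥ L / t_tx = 4000 bits / 4.52e-05 s = 88.5 Mbps.

88.5 Mbps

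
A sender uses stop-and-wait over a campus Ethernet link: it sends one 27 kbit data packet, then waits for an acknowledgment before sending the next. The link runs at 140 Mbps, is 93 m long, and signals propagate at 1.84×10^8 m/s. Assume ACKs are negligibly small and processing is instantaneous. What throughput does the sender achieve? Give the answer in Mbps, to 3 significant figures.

t_tx = L/R = 27000/140000000 = 0.000192857 s.
t_prop = 93/184000000 = 5.05435e-07 s; RTT = 1.01087e-06 s.
Cycle = t_tx + RTT = 0.000193868 s.
Throughput = L / cycle = 27000 / 0.000193868 = 139 Mbps.

139 Mbps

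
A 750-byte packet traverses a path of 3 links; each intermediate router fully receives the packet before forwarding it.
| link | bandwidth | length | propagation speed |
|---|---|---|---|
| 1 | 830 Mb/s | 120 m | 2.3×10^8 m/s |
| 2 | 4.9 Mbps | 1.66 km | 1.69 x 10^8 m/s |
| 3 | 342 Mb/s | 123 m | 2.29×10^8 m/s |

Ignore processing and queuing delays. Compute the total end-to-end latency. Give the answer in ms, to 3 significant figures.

L = 750 × 8 = 6000 bits.
Transmission delays (L/R per hop): 0.00722892, 1.22449, 0.0175439 ms; sum = 1.24926 ms.
Propagation delays (d/s per hop): 0.000521739, 0.00982249, 0.000537118 ms; sum = 0.0108813 ms.
End-to-end = 1.26 ms.

1.26 ms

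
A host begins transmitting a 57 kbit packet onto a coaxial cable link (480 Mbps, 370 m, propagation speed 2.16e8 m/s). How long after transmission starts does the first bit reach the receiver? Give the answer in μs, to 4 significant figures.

1.713 μs

First bit experiences only propagation delay: d/s = 370/216000000 = 1.713 μs.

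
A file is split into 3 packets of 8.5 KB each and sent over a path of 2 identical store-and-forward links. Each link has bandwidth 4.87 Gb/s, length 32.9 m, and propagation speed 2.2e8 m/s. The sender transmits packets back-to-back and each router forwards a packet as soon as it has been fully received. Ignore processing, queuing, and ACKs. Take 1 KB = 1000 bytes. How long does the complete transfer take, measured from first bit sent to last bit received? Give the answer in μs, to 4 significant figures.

Per-hop transmission t_tx = L/R = 68000/4870000000 = 13.963 μs.
Per-hop propagation t_prop = 32.9/2.2e+08 = 0.149545 μs.
Pipeline fill: first packet needs 2·t_tx to clear all hops; remaining 2 packets each add one t_tx.
Total = (2+3-1)·t_tx + 2·t_prop = 4·13.963 + 2·0.149545 = 56.15 μs.

56.15 μs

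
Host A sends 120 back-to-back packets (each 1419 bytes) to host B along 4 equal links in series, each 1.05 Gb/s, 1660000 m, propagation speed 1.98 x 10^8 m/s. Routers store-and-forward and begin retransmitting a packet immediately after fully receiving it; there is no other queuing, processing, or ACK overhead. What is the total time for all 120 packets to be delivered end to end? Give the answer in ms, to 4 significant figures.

Per-hop transmission t_tx = L/R = 11352/1050000000 = 0.0108114 ms.
Per-hop propagation t_prop = 1660000/198000000 = 8.38384 ms.
Pipeline fill: first packet needs 4·t_tx to clear all hops; remaining 119 packets each add one t_tx.
Total = (4+120-1)·t_tx + 4·t_prop = 123·0.0108114 + 4·8.38384 = 34.87 ms.

34.87 ms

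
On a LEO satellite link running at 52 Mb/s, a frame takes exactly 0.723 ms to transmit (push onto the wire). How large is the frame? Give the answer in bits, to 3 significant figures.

37600 bits

L = R × t_tx = 52000000 b/s × 0.000723 s = 37596 bits.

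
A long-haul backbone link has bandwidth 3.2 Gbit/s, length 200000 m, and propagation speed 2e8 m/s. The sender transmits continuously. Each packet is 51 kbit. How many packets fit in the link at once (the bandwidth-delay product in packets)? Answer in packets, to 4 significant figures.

62.75 packets

Propagation delay = 200000 / 200000000 = 0.001 s.
BDP = R × t_prop = 3200000000 × 0.001 = 3200000 bits.
In packets of 51000 bits: 62.75 packets.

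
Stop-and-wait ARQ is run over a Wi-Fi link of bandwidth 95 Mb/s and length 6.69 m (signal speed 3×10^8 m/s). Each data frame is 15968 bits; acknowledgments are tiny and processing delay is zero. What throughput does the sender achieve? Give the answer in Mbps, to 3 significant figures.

95.0 Mbps

t_tx = L/R = 15968/95000000 = 0.000168084 s.
t_prop = 6.69/300000000 = 2.23e-08 s; RTT = 4.46e-08 s.
Cycle = t_tx + RTT = 0.000168129 s.
Throughput = L / cycle = 15968 / 0.000168129 = 95.0 Mbps.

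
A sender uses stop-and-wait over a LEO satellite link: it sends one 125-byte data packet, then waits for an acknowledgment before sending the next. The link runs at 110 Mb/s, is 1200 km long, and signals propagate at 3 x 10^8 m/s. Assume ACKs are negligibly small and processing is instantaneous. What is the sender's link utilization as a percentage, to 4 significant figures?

0.1135 %

t_tx = L/R = 1000/110000000 = 9.09091e-06 s.
t_prop = 1200000/300000000 = 0.004 s; RTT = 0.008 s.
Cycle = t_tx + RTT = 0.00800909 s.
Utilization = t_tx / cycle = 9.09091e-06/0.00800909 = 0.1135 %.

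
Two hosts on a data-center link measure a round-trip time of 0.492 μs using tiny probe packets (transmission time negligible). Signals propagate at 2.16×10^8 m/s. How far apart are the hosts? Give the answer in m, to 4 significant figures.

53.14 m

One-way propagation = RTT/2 = 0.246 μs.
d = s × t = 216000000 × 2.46e-07 = 53.14 m.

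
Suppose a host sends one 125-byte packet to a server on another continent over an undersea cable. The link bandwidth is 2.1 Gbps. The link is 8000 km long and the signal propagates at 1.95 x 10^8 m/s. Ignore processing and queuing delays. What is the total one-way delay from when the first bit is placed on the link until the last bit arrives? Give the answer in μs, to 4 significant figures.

L = 125 × 8 = 1000 bits.
Transmission delay = L/R = 1000 / 2100000000 = 0.47619 μs.
Propagation delay = d/s = 8000000 m / 195000000 m/s = 41025.6 μs.
Total = 41030 μs.

41030 μs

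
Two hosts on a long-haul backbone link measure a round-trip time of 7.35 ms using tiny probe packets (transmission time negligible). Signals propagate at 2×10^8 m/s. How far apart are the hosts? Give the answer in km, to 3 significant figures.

735 km

One-way propagation = RTT/2 = 3.675 ms.
d = s × t = 200000000 × 0.003675 = 735 km.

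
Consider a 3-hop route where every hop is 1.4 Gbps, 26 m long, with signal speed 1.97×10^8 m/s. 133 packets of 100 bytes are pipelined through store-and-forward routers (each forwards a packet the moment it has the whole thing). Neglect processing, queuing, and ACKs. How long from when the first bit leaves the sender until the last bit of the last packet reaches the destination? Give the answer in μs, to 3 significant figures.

77.5 μs

Per-hop transmission t_tx = L/R = 800/1400000000 = 0.571429 μs.
Per-hop propagation t_prop = 26/197000000 = 0.13198 μs.
Pipeline fill: first packet needs 3·t_tx to clear all hops; remaining 132 packets each add one t_tx.
Total = (3+133-1)·t_tx + 3·t_prop = 135·0.571429 + 3·0.13198 = 77.5 μs.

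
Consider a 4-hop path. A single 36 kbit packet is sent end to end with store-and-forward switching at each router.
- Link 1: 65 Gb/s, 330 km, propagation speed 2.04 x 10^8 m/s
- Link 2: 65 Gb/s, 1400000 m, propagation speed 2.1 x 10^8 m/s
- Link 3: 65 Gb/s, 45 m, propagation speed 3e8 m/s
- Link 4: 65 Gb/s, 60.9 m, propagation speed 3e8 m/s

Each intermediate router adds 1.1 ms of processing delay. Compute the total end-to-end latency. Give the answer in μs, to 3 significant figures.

L = 36000 bits.
Transmission delay per hop = L/R = 36000/65000000000 = 0.553846 μs; 4 hops → 2.21538 μs.
Propagation delays (d/s per hop): 1617.65, 6666.67, 0.15, 0.203 μs; sum = 8284.67 μs.
Processing at 3 router(s): 3 × 1.1 ms = 3300 μs.
End-to-end = 11600 μs.

11600 μs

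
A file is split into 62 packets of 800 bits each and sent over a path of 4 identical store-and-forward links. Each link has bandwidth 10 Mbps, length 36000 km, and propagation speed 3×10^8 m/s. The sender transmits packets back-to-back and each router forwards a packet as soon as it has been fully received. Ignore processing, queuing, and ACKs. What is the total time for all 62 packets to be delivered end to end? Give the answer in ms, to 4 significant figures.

485.2 ms

Per-hop transmission t_tx = L/R = 800/10000000 = 0.08 ms.
Per-hop propagation t_prop = 36000000/300000000 = 120 ms.
Pipeline fill: first packet needs 4·t_tx to clear all hops; remaining 61 packets each add one t_tx.
Total = (4+62-1)·t_tx + 4·t_prop = 65·0.08 + 4·120 = 485.2 ms.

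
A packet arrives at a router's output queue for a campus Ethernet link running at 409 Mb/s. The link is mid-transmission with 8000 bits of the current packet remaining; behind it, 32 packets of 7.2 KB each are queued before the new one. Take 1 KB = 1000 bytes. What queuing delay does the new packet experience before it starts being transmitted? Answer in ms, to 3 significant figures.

4.53 ms

Each queued packet: L/R = 57600/409000000 = 0.140831 ms.
32 queued → 4.5066 ms.
Plus remaining 8000 bits of current packet: 0.0195599 ms.
Queuing delay = 4.53 ms.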